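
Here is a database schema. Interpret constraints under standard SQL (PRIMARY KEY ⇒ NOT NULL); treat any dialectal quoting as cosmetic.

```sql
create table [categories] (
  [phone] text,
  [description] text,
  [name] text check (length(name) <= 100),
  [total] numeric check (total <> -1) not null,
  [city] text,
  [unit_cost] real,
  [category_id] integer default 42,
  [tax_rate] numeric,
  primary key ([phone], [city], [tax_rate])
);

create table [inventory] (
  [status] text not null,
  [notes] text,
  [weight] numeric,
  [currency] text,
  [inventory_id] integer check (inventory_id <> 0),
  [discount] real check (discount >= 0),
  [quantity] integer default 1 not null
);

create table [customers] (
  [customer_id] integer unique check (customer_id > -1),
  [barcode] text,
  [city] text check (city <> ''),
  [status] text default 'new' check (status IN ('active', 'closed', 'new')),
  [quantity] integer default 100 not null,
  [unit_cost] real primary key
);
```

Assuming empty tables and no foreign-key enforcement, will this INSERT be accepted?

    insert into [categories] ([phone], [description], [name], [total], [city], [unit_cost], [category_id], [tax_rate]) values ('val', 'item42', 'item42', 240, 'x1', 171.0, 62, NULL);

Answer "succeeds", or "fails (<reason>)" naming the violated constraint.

tax_rate is explicitly set to NULL, but tax_rate is part of the PRIMARY KEY (implied NOT NULL).

fails (NOT NULL on tax_rate)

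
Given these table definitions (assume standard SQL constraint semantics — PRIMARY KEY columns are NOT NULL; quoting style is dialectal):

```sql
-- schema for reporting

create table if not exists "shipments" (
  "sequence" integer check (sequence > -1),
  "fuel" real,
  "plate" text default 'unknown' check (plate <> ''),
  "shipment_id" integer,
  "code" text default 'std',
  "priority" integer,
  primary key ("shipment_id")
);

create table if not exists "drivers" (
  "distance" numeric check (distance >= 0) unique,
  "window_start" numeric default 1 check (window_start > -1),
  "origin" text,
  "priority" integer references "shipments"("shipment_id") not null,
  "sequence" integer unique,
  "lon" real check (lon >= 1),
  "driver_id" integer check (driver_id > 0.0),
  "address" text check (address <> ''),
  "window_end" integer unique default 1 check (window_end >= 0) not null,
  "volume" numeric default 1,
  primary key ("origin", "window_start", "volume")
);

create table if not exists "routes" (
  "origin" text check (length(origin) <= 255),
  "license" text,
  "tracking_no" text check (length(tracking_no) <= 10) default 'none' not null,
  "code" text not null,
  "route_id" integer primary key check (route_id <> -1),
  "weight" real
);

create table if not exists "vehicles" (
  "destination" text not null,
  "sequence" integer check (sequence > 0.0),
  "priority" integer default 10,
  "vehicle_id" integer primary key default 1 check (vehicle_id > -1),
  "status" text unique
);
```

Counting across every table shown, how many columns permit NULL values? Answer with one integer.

shipments: 5 nullable (sequence, fuel, plate, code, priority — PK (shipment_id) and explicit NOT NULL columns excluded).
drivers: 5 nullable (distance, sequence, lon, driver_id, address — PK (origin, window_start, volume) and explicit NOT NULL columns excluded).
routes: 3 nullable (origin, license, weight — PK (route_id) and explicit NOT NULL columns excluded).
vehicles: 3 nullable (sequence, priority, status — PK (vehicle_id) and explicit NOT NULL columns excluded).
Total: 5 + 5 + 3 + 3 = 16.

16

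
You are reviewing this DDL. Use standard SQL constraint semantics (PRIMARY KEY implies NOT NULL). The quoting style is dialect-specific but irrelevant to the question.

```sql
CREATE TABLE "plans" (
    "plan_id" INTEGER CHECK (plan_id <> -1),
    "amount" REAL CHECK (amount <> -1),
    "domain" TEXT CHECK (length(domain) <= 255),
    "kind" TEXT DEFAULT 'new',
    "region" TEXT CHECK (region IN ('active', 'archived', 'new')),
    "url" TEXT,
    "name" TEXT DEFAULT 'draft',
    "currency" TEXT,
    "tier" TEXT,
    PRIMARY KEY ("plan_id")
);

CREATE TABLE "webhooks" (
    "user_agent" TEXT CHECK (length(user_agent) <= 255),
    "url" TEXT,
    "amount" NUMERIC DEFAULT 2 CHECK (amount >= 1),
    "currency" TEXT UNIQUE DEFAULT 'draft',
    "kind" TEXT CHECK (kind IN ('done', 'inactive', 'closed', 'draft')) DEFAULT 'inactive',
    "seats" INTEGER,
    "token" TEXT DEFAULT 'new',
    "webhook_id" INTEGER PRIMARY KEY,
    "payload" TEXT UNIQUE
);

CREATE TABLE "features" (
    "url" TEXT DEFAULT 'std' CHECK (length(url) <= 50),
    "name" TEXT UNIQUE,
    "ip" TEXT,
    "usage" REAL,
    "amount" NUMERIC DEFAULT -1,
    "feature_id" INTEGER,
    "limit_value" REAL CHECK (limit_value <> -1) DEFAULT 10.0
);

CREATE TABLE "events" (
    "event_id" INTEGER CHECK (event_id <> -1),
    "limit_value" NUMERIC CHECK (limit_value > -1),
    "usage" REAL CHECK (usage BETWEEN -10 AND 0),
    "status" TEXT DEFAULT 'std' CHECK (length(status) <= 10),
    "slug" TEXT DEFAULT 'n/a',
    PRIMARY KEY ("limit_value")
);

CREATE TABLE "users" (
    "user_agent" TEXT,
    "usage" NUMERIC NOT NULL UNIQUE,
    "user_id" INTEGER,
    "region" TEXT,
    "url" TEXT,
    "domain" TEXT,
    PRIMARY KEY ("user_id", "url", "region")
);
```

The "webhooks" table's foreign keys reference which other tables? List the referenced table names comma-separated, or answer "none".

No column in webhooks has a REFERENCES clause.

none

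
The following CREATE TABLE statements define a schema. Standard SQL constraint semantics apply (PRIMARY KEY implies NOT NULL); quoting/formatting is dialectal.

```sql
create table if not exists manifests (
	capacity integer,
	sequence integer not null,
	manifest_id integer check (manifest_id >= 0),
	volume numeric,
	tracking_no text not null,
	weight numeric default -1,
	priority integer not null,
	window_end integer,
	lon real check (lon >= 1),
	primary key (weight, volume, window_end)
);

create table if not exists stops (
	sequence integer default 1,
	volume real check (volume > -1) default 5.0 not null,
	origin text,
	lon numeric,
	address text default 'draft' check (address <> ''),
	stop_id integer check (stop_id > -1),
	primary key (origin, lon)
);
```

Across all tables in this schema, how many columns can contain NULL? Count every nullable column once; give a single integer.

manifests: 3 nullable (capacity, manifest_id, lon — PK (weight, volume, window_end) and explicit NOT NULL columns excluded).
stops: 3 nullable (sequence, address, stop_id — PK (origin, lon) and explicit NOT NULL columns excluded).
Total: 3 + 3 = 6.

6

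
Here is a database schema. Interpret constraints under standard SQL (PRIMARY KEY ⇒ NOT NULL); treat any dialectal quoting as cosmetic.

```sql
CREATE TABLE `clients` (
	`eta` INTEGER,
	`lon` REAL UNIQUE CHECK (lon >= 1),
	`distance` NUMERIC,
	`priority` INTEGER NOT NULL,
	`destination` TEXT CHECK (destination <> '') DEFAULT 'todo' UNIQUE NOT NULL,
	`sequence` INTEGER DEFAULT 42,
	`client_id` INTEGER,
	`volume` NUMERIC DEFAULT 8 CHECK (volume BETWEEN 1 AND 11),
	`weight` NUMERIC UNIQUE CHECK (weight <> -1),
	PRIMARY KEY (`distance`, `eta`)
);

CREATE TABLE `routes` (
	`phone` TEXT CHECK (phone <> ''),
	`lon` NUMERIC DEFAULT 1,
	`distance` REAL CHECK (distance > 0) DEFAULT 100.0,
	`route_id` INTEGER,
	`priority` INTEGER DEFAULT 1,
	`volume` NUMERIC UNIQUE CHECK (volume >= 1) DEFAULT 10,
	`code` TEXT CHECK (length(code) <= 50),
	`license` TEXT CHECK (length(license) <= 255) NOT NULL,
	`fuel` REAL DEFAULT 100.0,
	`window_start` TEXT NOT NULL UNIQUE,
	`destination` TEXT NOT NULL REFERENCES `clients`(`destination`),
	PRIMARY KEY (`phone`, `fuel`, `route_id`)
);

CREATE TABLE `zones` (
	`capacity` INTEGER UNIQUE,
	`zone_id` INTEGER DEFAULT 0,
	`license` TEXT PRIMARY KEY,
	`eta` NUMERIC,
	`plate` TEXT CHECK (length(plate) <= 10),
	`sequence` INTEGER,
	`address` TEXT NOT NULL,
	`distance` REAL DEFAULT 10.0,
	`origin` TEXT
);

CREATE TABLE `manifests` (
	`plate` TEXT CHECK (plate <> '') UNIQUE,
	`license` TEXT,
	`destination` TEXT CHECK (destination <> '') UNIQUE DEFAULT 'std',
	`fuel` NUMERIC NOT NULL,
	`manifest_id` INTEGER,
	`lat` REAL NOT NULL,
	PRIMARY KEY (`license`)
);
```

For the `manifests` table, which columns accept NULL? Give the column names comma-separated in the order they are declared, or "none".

plate, destination, manifest_id

- plate: CHECK does not forbid NULL (a CHECK constraint passes when its expression is NULL) → nullable.
- license: part of the PRIMARY KEY, which implies NOT NULL → not nullable.
- destination: CHECK does not forbid NULL (a CHECK constraint passes when its expression is NULL) → nullable.
- fuel: declared NOT NULL → not nullable.
- manifest_id: no NOT NULL constraint applies → nullable.
- lat: declared NOT NULL → not nullable.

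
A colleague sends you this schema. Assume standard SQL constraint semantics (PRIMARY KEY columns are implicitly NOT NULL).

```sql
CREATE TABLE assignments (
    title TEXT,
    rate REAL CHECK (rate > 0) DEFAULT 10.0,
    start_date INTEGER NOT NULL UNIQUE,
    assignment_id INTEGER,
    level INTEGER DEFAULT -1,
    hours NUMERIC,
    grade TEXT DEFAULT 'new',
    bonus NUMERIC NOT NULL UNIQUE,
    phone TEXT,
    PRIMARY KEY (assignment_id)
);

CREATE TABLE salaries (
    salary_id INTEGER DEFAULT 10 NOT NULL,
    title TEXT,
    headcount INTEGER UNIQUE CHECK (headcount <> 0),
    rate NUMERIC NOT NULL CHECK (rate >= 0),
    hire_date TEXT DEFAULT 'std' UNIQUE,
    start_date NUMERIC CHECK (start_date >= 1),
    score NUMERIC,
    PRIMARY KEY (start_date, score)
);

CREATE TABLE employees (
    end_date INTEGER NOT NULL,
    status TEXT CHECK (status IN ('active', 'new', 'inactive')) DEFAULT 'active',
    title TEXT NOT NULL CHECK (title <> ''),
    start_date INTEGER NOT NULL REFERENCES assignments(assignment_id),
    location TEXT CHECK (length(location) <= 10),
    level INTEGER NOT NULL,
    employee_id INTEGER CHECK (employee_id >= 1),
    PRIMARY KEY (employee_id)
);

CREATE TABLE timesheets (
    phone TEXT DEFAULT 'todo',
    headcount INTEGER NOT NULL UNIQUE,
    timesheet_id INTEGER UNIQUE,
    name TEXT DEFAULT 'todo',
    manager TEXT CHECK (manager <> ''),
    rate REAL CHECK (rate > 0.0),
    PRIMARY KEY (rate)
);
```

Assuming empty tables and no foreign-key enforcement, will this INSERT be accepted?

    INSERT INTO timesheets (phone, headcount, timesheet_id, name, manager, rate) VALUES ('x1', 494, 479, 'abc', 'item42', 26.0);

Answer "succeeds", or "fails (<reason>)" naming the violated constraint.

succeeds

NOT NULL columns: headcount is supplied; rate is supplied.
CHECK constraints: 'item42' satisfies (manager <> ''); 26.0 satisfies (rate > 0.0).
No constraint is violated.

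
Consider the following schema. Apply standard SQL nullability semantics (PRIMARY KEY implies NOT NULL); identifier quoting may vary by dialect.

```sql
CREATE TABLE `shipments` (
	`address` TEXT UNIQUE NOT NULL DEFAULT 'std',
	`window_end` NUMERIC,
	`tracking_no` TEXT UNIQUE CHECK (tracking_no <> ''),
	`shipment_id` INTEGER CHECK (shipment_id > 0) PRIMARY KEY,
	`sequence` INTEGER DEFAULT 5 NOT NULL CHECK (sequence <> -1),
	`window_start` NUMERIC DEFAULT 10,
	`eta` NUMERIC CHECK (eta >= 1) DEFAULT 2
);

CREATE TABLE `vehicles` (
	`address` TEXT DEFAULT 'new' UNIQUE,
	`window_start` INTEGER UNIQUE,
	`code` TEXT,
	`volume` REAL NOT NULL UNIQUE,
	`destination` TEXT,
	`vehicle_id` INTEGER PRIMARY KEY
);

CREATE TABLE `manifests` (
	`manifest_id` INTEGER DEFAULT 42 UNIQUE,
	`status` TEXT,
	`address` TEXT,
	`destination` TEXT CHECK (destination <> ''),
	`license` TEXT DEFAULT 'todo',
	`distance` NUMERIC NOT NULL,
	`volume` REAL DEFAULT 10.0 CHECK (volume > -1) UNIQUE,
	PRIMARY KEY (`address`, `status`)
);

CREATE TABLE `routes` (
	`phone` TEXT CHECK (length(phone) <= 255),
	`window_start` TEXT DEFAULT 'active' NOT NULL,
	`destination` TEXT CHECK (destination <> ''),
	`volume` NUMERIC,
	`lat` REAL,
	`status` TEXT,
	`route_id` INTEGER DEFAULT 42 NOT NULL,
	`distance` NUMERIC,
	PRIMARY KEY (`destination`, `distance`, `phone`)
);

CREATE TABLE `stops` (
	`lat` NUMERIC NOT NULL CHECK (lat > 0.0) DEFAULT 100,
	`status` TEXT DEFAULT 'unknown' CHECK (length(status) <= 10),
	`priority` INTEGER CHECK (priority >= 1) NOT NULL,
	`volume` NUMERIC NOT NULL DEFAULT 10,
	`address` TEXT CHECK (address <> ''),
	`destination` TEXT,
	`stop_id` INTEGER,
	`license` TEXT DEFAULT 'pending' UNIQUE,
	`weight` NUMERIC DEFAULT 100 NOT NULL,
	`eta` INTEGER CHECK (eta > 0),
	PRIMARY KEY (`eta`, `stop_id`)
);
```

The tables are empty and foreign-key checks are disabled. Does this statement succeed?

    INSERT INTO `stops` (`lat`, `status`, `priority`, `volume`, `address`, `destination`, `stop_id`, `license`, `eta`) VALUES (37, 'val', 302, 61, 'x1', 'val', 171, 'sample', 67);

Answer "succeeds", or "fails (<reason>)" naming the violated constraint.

succeeds

NOT NULL columns: eta is supplied; lat is supplied; priority is supplied; stop_id is supplied; volume is supplied; weight defaults to 100.
CHECK constraints: 37 satisfies (lat > 0.0); 'val' satisfies (length(status) <= 10); 302 satisfies (priority >= 1); 'x1' satisfies (address <> ''); 67 satisfies (eta > 0).
No constraint is violated.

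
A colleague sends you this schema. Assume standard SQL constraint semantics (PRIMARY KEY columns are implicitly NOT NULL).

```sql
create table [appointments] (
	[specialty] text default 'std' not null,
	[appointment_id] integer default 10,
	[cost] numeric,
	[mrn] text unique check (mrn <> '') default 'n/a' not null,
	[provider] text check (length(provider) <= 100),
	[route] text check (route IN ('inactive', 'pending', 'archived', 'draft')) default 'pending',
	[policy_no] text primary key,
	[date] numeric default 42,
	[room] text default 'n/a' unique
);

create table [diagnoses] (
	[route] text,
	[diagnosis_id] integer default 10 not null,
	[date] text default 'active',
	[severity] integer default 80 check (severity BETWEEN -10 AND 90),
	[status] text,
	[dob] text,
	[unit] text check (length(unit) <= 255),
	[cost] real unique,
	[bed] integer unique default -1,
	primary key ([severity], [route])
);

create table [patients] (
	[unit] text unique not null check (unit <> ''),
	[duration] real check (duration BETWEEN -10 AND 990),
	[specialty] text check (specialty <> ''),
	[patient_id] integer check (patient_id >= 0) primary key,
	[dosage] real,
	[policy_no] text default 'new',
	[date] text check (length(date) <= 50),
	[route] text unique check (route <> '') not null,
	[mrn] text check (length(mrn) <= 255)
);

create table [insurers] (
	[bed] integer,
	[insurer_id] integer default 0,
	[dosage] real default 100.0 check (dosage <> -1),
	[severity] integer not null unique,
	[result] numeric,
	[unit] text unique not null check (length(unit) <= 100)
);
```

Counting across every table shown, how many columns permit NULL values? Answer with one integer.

appointments: 6 nullable (appointment_id, cost, provider, route, date, room — PK (policy_no) and explicit NOT NULL columns excluded).
diagnoses: 6 nullable (date, status, dob, unit, cost, bed — PK (severity, route) and explicit NOT NULL columns excluded).
patients: 6 nullable (duration, specialty, dosage, policy_no, date, mrn — PK (patient_id) and explicit NOT NULL columns excluded).
insurers: 4 nullable (bed, insurer_id, dosage, result — PK none and explicit NOT NULL columns excluded).
Total: 6 + 6 + 6 + 4 = 22.

22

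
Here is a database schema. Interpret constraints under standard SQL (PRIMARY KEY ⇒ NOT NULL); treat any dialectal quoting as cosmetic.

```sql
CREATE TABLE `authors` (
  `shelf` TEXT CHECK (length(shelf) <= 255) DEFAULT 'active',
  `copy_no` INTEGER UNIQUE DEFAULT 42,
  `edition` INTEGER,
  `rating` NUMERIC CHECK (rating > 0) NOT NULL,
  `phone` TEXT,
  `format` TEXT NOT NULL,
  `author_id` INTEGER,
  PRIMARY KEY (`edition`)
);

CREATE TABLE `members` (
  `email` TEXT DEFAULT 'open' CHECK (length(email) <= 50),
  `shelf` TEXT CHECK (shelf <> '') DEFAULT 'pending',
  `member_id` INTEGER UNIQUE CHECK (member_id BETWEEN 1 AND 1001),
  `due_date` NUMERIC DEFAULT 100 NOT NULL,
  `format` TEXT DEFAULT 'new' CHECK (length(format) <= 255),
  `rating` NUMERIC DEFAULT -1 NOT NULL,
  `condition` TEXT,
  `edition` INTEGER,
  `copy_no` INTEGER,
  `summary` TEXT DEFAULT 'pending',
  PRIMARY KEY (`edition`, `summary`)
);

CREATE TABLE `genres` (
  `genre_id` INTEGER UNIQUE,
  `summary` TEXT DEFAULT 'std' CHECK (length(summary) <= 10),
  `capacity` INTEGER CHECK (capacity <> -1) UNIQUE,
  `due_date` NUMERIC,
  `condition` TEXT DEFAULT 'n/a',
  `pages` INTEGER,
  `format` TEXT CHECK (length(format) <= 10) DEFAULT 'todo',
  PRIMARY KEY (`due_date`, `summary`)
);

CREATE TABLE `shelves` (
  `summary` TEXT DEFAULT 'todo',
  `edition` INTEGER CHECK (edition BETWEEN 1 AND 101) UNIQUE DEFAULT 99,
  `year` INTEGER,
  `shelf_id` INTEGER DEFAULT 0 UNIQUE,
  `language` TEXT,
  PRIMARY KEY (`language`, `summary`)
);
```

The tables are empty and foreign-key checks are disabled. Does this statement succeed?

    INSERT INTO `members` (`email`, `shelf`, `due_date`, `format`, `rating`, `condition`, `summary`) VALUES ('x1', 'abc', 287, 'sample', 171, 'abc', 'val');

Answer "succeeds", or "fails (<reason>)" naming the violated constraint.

edition is omitted from the column list and has no DEFAULT, so it would receive NULL.
But edition is part of the PRIMARY KEY (implied NOT NULL).

fails (NOT NULL on edition)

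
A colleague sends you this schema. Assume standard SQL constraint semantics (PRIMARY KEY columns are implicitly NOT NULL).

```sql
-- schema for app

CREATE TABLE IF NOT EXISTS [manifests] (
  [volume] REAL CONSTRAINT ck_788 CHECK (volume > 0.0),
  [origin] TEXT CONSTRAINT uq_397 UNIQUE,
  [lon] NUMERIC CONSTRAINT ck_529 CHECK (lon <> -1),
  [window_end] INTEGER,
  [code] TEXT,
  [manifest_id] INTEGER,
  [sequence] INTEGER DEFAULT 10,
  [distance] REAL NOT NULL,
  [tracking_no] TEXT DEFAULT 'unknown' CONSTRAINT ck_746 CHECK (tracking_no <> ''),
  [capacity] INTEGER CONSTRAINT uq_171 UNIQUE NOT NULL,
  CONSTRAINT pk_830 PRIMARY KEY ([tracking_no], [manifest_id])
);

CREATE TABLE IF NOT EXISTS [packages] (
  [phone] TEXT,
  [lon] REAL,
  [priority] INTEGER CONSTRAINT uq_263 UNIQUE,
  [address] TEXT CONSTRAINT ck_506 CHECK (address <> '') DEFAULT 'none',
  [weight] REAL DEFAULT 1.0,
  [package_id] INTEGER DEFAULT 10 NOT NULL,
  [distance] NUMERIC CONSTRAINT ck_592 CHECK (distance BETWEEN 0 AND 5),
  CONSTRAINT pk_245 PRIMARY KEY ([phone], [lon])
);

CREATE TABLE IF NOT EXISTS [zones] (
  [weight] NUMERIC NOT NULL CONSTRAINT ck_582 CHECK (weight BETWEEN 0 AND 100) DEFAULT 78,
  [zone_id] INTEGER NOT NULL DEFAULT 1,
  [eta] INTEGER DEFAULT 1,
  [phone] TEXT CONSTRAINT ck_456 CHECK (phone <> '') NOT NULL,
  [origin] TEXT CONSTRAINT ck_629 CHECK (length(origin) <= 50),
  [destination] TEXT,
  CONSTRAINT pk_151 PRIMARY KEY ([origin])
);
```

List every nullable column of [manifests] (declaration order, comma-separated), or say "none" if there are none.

- volume: CHECK does not forbid NULL (a CHECK constraint passes when its expression is NULL) → nullable.
- origin: UNIQUE does not imply NOT NULL → nullable.
- lon: CHECK does not forbid NULL (a CHECK constraint passes when its expression is NULL) → nullable.
- window_end: no NOT NULL constraint applies → nullable.
- code: no NOT NULL constraint applies → nullable.
- manifest_id: part of the PRIMARY KEY, which implies NOT NULL → not nullable.
- sequence: DEFAULT only fills an omitted column; an explicit NULL is still allowed → nullable.
- distance: declared NOT NULL → not nullable.
- tracking_no: part of the PRIMARY KEY, which implies NOT NULL → not nullable.
- capacity: declared NOT NULL → not nullable.

volume, origin, lon, window_end, code, sequence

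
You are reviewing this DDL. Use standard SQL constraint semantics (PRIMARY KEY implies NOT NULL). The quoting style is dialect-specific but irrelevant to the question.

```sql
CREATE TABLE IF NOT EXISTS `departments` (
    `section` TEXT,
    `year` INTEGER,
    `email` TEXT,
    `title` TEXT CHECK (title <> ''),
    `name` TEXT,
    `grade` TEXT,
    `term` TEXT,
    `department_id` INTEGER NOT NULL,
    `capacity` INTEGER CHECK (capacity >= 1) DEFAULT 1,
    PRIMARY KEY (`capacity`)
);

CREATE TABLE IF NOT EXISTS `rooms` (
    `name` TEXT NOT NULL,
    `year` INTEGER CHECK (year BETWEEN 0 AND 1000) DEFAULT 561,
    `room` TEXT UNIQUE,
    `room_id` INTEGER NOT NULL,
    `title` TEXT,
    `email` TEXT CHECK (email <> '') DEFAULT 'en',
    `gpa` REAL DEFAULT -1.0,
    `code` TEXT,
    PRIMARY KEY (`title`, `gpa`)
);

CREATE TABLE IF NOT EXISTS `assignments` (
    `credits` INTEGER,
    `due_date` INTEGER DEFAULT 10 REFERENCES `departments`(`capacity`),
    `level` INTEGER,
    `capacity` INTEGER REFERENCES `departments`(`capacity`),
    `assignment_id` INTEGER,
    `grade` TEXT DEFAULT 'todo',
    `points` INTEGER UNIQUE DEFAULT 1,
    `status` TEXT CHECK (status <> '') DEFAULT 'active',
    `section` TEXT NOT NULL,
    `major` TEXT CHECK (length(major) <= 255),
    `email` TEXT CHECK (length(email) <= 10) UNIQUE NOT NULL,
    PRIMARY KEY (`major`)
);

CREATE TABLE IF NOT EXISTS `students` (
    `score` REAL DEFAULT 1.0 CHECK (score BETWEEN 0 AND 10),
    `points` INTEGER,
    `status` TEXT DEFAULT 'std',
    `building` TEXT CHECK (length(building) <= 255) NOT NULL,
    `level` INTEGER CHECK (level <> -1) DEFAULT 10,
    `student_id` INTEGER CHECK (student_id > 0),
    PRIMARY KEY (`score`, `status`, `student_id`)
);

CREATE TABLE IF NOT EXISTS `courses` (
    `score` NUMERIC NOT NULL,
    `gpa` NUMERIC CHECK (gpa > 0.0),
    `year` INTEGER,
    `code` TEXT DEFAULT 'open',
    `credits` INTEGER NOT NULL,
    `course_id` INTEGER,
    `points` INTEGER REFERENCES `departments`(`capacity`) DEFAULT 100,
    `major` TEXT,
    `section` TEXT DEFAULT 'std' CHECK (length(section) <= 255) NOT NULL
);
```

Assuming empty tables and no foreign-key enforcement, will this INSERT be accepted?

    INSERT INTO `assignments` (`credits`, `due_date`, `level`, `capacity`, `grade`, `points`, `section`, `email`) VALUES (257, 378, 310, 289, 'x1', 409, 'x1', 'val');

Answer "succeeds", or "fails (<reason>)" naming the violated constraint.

fails (NOT NULL on major)

major is omitted from the column list and has no DEFAULT, so it would receive NULL.
But major is part of the PRIMARY KEY (implied NOT NULL).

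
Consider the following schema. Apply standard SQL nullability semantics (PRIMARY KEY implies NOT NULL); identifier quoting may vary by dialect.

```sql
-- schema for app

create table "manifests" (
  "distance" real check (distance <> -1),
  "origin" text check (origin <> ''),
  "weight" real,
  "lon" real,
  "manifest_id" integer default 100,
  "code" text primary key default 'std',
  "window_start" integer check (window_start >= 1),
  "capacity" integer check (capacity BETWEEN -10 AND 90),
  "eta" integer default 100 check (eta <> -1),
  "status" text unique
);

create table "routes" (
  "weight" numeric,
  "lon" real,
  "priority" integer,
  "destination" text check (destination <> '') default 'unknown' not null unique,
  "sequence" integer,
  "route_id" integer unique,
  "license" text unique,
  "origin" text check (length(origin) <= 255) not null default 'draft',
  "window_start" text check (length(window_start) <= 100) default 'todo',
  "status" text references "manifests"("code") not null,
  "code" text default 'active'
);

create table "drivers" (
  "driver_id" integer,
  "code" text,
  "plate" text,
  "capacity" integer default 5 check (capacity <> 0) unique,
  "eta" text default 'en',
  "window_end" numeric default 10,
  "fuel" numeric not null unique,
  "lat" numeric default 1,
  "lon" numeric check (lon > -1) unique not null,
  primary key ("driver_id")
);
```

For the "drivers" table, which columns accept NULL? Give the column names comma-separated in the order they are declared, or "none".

- driver_id: part of the PRIMARY KEY, which implies NOT NULL → not nullable.
- code: no NOT NULL constraint applies → nullable.
- plate: no NOT NULL constraint applies → nullable.
- capacity: CHECK does not forbid NULL (a CHECK constraint passes when its expression is NULL) → nullable.
- eta: DEFAULT only fills an omitted column; an explicit NULL is still allowed → nullable.
- window_end: DEFAULT only fills an omitted column; an explicit NULL is still allowed → nullable.
- fuel: declared NOT NULL → not nullable.
- lat: DEFAULT only fills an omitted column; an explicit NULL is still allowed → nullable.
- lon: declared NOT NULL → not nullable.

code, plate, capacity, eta, window_end, lat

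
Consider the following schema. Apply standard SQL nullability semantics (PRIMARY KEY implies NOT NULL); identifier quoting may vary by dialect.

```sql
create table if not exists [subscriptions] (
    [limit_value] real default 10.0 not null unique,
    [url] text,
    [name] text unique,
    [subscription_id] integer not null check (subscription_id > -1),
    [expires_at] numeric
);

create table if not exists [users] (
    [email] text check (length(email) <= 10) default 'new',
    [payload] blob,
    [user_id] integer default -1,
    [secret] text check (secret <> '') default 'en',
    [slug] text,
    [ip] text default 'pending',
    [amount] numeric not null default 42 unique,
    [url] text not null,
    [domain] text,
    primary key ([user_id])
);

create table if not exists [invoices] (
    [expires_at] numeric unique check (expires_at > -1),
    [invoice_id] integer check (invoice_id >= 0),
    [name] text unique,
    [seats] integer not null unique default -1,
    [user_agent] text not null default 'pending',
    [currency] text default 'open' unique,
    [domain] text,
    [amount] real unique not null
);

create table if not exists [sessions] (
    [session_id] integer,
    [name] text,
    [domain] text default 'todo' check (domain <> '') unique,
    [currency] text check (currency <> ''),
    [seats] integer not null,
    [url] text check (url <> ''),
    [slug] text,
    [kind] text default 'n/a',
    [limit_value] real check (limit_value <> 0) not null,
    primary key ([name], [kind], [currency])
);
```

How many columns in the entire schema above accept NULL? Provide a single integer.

subscriptions: 3 nullable (url, name, expires_at — PK none and explicit NOT NULL columns excluded).
users: 6 nullable (email, payload, secret, slug, ip, domain — PK (user_id) and explicit NOT NULL columns excluded).
invoices: 5 nullable (expires_at, invoice_id, name, currency, domain — PK none and explicit NOT NULL columns excluded).
sessions: 4 nullable (session_id, domain, url, slug — PK (name, kind, currency) and explicit NOT NULL columns excluded).
Total: 3 + 6 + 5 + 4 = 18.

18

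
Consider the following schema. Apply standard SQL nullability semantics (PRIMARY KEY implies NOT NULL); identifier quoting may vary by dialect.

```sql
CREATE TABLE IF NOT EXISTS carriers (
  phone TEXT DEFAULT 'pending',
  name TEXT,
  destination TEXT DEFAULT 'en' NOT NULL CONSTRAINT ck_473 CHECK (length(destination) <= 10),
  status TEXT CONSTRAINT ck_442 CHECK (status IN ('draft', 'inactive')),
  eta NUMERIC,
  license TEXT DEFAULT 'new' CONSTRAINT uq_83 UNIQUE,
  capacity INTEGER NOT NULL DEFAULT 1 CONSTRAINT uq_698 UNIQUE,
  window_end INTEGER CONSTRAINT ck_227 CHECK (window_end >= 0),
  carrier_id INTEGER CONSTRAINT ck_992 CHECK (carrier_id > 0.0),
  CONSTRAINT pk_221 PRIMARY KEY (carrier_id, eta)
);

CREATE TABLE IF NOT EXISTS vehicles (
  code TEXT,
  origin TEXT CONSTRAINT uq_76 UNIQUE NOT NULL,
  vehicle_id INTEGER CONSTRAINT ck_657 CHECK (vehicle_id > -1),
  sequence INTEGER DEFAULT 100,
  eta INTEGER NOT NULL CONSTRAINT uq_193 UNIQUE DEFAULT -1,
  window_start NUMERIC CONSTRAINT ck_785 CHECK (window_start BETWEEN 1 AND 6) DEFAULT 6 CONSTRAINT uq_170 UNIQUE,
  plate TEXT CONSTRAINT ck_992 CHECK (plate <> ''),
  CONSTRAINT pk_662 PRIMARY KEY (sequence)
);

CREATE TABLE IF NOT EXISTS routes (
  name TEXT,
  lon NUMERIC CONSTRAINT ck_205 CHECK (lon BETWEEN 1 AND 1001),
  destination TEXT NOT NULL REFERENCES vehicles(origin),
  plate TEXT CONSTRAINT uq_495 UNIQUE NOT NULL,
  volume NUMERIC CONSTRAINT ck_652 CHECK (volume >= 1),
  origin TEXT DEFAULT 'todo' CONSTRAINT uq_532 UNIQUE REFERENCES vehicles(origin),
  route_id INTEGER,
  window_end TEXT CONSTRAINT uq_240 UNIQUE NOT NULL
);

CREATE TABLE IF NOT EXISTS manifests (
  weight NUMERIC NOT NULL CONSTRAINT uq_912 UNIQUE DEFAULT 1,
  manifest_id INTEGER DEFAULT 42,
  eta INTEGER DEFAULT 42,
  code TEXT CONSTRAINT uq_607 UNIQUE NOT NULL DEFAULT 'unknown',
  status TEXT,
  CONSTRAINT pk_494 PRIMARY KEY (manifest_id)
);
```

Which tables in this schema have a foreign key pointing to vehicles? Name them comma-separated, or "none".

routes

- routes.destination references vehicles(origin).
- routes.origin references vehicles(origin).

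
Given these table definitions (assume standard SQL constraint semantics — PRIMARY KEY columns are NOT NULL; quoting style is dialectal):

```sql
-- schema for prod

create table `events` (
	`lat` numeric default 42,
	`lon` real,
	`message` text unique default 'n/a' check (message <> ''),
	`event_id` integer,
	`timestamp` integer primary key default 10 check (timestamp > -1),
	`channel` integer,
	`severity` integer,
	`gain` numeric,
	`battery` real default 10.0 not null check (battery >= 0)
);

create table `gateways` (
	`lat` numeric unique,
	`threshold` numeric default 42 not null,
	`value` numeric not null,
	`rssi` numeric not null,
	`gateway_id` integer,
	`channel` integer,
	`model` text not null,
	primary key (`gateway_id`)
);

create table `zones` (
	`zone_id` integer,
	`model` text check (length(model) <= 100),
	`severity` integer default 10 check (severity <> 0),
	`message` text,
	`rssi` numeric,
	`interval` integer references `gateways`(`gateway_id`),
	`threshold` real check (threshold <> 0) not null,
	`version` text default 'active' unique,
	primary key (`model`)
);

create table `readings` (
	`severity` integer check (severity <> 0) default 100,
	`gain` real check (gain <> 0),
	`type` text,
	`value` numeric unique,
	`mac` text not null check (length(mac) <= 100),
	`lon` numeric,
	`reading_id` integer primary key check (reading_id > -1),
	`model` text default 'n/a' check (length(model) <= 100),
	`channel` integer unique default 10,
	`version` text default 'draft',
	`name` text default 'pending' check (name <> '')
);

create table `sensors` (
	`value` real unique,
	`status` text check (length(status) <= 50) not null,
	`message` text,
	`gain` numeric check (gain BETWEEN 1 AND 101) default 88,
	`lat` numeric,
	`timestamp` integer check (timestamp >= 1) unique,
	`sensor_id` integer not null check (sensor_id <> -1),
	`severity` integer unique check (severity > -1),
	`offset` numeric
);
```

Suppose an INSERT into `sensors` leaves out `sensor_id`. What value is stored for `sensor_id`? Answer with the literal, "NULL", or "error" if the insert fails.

sensor_id has no DEFAULT clause.
Omitting it would insert NULL, but it is declared NOT NULL, so the INSERT fails.

error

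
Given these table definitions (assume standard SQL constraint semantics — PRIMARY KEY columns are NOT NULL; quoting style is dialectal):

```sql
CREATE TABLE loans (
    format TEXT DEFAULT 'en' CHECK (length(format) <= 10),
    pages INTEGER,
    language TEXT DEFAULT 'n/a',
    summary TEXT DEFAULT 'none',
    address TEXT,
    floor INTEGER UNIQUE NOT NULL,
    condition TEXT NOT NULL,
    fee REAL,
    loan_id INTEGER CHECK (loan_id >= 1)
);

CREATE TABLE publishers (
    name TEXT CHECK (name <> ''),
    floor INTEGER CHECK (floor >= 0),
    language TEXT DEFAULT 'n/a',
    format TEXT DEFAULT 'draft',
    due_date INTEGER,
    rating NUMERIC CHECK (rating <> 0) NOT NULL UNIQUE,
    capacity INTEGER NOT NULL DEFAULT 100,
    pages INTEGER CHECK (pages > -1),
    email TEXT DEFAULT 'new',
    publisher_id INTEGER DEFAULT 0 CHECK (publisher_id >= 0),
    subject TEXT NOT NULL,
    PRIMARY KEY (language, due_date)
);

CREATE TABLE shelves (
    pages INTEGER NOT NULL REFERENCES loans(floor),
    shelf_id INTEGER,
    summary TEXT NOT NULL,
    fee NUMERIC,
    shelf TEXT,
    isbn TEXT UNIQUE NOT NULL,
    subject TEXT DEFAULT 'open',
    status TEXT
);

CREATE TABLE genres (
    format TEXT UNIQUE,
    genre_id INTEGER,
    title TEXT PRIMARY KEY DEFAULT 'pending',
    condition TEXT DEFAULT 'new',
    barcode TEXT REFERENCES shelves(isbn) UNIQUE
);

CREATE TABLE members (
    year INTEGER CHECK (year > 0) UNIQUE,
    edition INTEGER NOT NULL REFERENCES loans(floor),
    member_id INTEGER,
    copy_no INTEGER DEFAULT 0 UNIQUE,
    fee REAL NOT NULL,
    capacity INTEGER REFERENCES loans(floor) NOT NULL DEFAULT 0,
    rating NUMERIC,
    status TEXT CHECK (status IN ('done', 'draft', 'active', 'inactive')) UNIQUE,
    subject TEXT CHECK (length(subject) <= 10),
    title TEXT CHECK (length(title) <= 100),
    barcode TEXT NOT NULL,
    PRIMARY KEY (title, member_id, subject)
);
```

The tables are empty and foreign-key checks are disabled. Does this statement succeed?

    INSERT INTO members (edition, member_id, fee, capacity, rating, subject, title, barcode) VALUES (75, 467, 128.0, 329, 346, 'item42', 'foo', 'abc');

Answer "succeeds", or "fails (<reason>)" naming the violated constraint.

succeeds

NOT NULL columns: barcode is supplied; capacity is supplied; edition is supplied; fee is supplied; member_id is supplied; subject is supplied; title is supplied.
CHECK constraints: 'item42' satisfies (length(subject) <= 10); 'foo' satisfies (length(title) <= 100).
No constraint is violated.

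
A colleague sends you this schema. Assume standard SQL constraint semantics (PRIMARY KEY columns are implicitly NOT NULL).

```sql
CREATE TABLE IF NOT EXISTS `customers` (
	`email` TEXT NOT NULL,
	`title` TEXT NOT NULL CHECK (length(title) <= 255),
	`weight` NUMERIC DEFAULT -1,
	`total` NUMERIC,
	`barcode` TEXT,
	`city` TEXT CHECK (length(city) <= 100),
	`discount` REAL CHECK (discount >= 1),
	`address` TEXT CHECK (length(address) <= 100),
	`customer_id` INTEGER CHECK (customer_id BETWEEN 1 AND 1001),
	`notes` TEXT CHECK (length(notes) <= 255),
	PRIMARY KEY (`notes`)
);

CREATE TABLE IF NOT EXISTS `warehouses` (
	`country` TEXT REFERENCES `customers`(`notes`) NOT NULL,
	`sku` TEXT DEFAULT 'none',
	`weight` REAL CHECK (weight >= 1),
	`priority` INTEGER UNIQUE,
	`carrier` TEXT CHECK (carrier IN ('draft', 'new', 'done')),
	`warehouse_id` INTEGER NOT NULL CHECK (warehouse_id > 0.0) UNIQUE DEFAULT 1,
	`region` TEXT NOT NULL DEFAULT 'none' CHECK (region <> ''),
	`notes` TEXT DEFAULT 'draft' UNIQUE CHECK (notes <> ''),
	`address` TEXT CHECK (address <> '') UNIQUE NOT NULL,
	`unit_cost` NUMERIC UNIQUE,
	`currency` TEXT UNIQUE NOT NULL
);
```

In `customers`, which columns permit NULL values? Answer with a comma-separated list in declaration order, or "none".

weight, total, barcode, city, discount, address, customer_id

- email: declared NOT NULL → not nullable.
- title: declared NOT NULL → not nullable.
- weight: DEFAULT only fills an omitted column; an explicit NULL is still allowed → nullable.
- total: no NOT NULL constraint applies → nullable.
- barcode: no NOT NULL constraint applies → nullable.
- city: CHECK does not forbid NULL (a CHECK constraint passes when its expression is NULL) → nullable.
- discount: CHECK does not forbid NULL (a CHECK constraint passes when its expression is NULL) → nullable.
- address: CHECK does not forbid NULL (a CHECK constraint passes when its expression is NULL) → nullable.
- customer_id: CHECK does not forbid NULL (a CHECK constraint passes when its expression is NULL) → nullable.
- notes: part of the PRIMARY KEY, which implies NOT NULL → not nullable.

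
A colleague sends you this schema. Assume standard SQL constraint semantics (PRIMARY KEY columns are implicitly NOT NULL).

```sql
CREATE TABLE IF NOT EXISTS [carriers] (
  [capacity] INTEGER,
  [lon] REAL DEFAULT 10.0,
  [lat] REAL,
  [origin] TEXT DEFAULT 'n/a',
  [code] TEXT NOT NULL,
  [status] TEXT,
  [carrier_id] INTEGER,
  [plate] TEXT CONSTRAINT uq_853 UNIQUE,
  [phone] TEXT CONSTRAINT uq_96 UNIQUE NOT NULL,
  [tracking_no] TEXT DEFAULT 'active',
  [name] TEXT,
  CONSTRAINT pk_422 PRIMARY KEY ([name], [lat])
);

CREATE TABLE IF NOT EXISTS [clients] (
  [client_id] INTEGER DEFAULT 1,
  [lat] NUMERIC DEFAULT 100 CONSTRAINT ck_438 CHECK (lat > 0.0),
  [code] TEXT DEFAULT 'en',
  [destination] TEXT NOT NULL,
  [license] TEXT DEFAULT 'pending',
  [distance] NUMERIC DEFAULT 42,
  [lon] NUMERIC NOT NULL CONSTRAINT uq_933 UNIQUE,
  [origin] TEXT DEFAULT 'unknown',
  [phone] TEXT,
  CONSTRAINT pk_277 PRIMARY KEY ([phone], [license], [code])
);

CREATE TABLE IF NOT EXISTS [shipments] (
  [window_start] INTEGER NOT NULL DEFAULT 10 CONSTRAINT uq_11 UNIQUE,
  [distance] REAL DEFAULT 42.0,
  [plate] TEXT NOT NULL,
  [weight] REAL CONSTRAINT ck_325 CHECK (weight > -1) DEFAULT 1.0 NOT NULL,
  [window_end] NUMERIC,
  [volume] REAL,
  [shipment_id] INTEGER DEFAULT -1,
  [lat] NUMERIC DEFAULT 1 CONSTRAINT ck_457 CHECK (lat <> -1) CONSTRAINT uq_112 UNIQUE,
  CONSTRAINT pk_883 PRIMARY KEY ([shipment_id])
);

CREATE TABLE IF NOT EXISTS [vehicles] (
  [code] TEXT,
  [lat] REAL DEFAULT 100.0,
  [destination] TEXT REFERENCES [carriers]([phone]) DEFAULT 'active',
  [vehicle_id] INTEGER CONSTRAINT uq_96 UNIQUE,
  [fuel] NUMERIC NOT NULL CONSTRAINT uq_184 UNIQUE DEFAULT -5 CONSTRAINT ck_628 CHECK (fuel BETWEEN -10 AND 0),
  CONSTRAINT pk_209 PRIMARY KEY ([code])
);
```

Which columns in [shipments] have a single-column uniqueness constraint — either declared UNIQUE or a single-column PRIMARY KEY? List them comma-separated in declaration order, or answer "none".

- window_start: declared UNIQUE → unique.
- distance: no UNIQUE or single-column PK constraint.
- plate: no UNIQUE or single-column PK constraint.
- weight: no UNIQUE or single-column PK constraint.
- window_end: no UNIQUE or single-column PK constraint.
- volume: no UNIQUE or single-column PK constraint.
- shipment_id: single-column PRIMARY KEY → unique.
- lat: declared UNIQUE → unique.

window_start, shipment_id, lat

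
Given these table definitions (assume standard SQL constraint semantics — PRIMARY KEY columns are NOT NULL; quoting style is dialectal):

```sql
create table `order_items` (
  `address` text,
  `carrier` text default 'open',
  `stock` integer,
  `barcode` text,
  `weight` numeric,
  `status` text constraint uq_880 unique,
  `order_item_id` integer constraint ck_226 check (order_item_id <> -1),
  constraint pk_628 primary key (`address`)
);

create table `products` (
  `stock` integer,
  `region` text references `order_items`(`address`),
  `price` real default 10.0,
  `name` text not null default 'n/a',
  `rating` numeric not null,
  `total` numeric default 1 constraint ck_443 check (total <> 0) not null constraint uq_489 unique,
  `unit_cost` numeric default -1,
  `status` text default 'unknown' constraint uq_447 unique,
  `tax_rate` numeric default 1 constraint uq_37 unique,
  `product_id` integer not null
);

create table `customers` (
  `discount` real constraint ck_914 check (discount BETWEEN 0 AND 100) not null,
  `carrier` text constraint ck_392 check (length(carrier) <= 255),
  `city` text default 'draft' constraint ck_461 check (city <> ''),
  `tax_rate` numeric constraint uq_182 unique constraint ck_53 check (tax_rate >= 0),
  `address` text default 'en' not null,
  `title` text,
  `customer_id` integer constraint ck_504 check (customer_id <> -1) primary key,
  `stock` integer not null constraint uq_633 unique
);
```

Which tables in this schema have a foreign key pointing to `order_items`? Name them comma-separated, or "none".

products

- products.region references order_items(address).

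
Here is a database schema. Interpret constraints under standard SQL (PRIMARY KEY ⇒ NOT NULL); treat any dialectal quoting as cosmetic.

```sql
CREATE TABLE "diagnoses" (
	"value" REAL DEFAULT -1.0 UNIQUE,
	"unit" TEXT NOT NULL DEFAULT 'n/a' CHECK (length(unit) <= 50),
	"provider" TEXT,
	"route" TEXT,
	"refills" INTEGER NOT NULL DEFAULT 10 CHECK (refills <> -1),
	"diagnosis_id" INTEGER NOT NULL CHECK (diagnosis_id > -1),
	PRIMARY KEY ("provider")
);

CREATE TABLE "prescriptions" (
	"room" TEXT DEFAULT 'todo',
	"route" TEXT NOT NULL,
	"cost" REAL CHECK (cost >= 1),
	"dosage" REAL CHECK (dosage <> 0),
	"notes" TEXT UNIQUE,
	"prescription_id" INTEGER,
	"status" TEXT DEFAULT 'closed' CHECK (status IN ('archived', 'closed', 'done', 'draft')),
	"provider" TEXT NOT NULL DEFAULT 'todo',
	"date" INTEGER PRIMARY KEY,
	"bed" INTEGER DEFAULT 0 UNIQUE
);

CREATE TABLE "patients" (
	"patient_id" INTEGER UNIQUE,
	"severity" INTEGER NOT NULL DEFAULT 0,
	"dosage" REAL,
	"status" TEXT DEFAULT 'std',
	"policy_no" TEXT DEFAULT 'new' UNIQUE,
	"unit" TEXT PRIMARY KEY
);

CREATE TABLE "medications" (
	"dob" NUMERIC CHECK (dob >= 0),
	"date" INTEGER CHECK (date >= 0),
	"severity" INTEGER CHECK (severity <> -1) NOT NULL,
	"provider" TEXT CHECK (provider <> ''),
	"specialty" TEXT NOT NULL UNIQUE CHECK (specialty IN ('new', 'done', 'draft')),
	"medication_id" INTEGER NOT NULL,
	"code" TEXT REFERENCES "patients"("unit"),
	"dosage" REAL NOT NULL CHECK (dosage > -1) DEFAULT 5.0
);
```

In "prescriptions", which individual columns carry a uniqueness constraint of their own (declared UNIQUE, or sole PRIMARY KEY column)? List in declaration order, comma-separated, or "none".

notes, date, bed

- room: no UNIQUE or single-column PK constraint.
- route: no UNIQUE or single-column PK constraint.
- cost: no UNIQUE or single-column PK constraint.
- dosage: no UNIQUE or single-column PK constraint.
- notes: declared UNIQUE → unique.
- prescription_id: no UNIQUE or single-column PK constraint.
- status: no UNIQUE or single-column PK constraint.
- provider: no UNIQUE or single-column PK constraint.
- date: single-column PRIMARY KEY → unique.
- bed: declared UNIQUE → unique.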